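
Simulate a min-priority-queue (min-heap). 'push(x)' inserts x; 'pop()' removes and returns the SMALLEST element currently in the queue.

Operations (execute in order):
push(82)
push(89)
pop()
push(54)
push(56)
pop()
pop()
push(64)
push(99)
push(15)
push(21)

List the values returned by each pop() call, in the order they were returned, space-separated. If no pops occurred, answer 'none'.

Answer: 82 54 56

Derivation:
push(82): heap contents = [82]
push(89): heap contents = [82, 89]
pop() → 82: heap contents = [89]
push(54): heap contents = [54, 89]
push(56): heap contents = [54, 56, 89]
pop() → 54: heap contents = [56, 89]
pop() → 56: heap contents = [89]
push(64): heap contents = [64, 89]
push(99): heap contents = [64, 89, 99]
push(15): heap contents = [15, 64, 89, 99]
push(21): heap contents = [15, 21, 64, 89, 99]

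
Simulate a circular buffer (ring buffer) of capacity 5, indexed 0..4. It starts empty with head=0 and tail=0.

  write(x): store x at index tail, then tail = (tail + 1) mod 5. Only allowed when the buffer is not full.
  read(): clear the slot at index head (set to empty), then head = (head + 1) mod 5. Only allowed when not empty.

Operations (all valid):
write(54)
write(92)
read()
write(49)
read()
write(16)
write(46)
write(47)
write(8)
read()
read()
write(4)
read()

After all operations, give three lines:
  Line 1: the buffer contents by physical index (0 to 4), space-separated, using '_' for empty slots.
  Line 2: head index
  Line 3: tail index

Answer: 47 8 4 _ _
0
3

Derivation:
write(54): buf=[54 _ _ _ _], head=0, tail=1, size=1
write(92): buf=[54 92 _ _ _], head=0, tail=2, size=2
read(): buf=[_ 92 _ _ _], head=1, tail=2, size=1
write(49): buf=[_ 92 49 _ _], head=1, tail=3, size=2
read(): buf=[_ _ 49 _ _], head=2, tail=3, size=1
write(16): buf=[_ _ 49 16 _], head=2, tail=4, size=2
write(46): buf=[_ _ 49 16 46], head=2, tail=0, size=3
write(47): buf=[47 _ 49 16 46], head=2, tail=1, size=4
write(8): buf=[47 8 49 16 46], head=2, tail=2, size=5
read(): buf=[47 8 _ 16 46], head=3, tail=2, size=4
read(): buf=[47 8 _ _ 46], head=4, tail=2, size=3
write(4): buf=[47 8 4 _ 46], head=4, tail=3, size=4
read(): buf=[47 8 4 _ _], head=0, tail=3, size=3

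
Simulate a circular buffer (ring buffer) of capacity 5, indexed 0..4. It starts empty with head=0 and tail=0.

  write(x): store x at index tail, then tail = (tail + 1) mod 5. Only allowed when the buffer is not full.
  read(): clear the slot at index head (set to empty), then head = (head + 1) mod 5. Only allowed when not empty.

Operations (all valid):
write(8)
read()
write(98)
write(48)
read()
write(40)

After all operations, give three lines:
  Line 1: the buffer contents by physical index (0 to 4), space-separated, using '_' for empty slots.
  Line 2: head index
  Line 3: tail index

Answer: _ _ 48 40 _
2
4

Derivation:
write(8): buf=[8 _ _ _ _], head=0, tail=1, size=1
read(): buf=[_ _ _ _ _], head=1, tail=1, size=0
write(98): buf=[_ 98 _ _ _], head=1, tail=2, size=1
write(48): buf=[_ 98 48 _ _], head=1, tail=3, size=2
read(): buf=[_ _ 48 _ _], head=2, tail=3, size=1
write(40): buf=[_ _ 48 40 _], head=2, tail=4, size=2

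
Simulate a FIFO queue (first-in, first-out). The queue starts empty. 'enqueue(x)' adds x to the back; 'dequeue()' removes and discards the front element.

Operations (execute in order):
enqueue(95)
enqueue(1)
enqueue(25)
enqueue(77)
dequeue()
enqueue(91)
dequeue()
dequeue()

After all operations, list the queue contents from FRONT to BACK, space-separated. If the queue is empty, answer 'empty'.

Answer: 77 91

Derivation:
enqueue(95): [95]
enqueue(1): [95, 1]
enqueue(25): [95, 1, 25]
enqueue(77): [95, 1, 25, 77]
dequeue(): [1, 25, 77]
enqueue(91): [1, 25, 77, 91]
dequeue(): [25, 77, 91]
dequeue(): [77, 91]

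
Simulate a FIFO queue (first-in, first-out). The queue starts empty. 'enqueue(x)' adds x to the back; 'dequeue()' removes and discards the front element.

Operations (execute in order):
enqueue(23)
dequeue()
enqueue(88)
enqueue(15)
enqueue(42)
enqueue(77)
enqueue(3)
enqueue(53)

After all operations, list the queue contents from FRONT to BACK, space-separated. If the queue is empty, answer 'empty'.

enqueue(23): [23]
dequeue(): []
enqueue(88): [88]
enqueue(15): [88, 15]
enqueue(42): [88, 15, 42]
enqueue(77): [88, 15, 42, 77]
enqueue(3): [88, 15, 42, 77, 3]
enqueue(53): [88, 15, 42, 77, 3, 53]

Answer: 88 15 42 77 3 53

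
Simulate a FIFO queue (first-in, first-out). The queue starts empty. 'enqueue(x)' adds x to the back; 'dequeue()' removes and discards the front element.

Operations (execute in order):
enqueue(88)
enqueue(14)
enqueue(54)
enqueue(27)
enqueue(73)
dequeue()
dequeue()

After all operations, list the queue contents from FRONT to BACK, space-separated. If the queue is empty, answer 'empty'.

enqueue(88): [88]
enqueue(14): [88, 14]
enqueue(54): [88, 14, 54]
enqueue(27): [88, 14, 54, 27]
enqueue(73): [88, 14, 54, 27, 73]
dequeue(): [14, 54, 27, 73]
dequeue(): [54, 27, 73]

Answer: 54 27 73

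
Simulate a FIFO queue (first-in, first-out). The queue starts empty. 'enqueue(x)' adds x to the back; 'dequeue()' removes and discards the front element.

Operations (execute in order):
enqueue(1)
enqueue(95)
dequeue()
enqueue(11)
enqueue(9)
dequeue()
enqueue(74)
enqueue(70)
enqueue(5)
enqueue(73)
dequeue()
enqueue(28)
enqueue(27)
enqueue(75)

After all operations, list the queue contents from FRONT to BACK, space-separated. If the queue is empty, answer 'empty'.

Answer: 9 74 70 5 73 28 27 75

Derivation:
enqueue(1): [1]
enqueue(95): [1, 95]
dequeue(): [95]
enqueue(11): [95, 11]
enqueue(9): [95, 11, 9]
dequeue(): [11, 9]
enqueue(74): [11, 9, 74]
enqueue(70): [11, 9, 74, 70]
enqueue(5): [11, 9, 74, 70, 5]
enqueue(73): [11, 9, 74, 70, 5, 73]
dequeue(): [9, 74, 70, 5, 73]
enqueue(28): [9, 74, 70, 5, 73, 28]
enqueue(27): [9, 74, 70, 5, 73, 28, 27]
enqueue(75): [9, 74, 70, 5, 73, 28, 27, 75]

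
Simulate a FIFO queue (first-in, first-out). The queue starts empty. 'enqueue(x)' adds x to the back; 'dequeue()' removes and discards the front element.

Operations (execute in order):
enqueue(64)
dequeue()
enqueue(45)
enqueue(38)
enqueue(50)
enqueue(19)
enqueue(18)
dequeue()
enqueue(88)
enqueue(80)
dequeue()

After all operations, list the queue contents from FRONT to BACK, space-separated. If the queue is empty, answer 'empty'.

Answer: 50 19 18 88 80

Derivation:
enqueue(64): [64]
dequeue(): []
enqueue(45): [45]
enqueue(38): [45, 38]
enqueue(50): [45, 38, 50]
enqueue(19): [45, 38, 50, 19]
enqueue(18): [45, 38, 50, 19, 18]
dequeue(): [38, 50, 19, 18]
enqueue(88): [38, 50, 19, 18, 88]
enqueue(80): [38, 50, 19, 18, 88, 80]
dequeue(): [50, 19, 18, 88, 80]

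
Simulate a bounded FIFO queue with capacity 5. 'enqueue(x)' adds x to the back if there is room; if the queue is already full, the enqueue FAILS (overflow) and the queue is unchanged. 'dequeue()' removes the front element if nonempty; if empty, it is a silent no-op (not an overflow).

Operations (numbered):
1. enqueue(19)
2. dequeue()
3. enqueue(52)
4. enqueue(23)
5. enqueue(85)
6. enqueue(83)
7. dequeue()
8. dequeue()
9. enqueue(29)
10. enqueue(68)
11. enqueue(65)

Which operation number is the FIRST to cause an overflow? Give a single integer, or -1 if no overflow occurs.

Answer: -1

Derivation:
1. enqueue(19): size=1
2. dequeue(): size=0
3. enqueue(52): size=1
4. enqueue(23): size=2
5. enqueue(85): size=3
6. enqueue(83): size=4
7. dequeue(): size=3
8. dequeue(): size=2
9. enqueue(29): size=3
10. enqueue(68): size=4
11. enqueue(65): size=5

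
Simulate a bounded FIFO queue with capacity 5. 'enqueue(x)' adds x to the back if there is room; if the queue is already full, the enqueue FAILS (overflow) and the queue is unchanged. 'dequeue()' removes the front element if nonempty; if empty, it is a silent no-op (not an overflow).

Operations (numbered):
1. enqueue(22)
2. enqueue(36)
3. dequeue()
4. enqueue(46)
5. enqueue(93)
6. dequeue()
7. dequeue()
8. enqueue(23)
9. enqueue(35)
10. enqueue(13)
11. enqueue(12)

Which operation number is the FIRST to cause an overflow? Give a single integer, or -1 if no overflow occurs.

Answer: -1

Derivation:
1. enqueue(22): size=1
2. enqueue(36): size=2
3. dequeue(): size=1
4. enqueue(46): size=2
5. enqueue(93): size=3
6. dequeue(): size=2
7. dequeue(): size=1
8. enqueue(23): size=2
9. enqueue(35): size=3
10. enqueue(13): size=4
11. enqueue(12): size=5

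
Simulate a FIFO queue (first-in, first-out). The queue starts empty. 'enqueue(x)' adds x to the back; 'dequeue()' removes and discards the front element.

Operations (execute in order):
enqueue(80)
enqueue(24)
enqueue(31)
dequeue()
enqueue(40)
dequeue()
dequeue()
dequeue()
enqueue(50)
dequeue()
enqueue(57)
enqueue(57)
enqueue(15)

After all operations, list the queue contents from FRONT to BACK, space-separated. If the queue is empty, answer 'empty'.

enqueue(80): [80]
enqueue(24): [80, 24]
enqueue(31): [80, 24, 31]
dequeue(): [24, 31]
enqueue(40): [24, 31, 40]
dequeue(): [31, 40]
dequeue(): [40]
dequeue(): []
enqueue(50): [50]
dequeue(): []
enqueue(57): [57]
enqueue(57): [57, 57]
enqueue(15): [57, 57, 15]

Answer: 57 57 15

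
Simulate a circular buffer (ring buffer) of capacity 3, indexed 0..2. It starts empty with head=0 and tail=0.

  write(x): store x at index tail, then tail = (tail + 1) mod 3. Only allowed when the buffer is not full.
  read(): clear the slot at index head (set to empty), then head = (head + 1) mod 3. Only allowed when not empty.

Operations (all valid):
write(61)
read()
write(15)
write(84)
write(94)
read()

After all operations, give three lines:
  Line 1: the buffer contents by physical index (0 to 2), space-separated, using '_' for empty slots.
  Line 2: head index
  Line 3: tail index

write(61): buf=[61 _ _], head=0, tail=1, size=1
read(): buf=[_ _ _], head=1, tail=1, size=0
write(15): buf=[_ 15 _], head=1, tail=2, size=1
write(84): buf=[_ 15 84], head=1, tail=0, size=2
write(94): buf=[94 15 84], head=1, tail=1, size=3
read(): buf=[94 _ 84], head=2, tail=1, size=2

Answer: 94 _ 84
2
1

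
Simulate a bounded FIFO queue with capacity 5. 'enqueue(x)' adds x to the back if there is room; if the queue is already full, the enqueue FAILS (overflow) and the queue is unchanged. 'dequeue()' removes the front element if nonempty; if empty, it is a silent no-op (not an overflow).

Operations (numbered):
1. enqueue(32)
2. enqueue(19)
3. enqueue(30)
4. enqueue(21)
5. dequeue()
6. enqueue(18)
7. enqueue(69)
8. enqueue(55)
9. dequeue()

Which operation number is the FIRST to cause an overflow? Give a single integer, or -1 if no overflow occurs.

Answer: 8

Derivation:
1. enqueue(32): size=1
2. enqueue(19): size=2
3. enqueue(30): size=3
4. enqueue(21): size=4
5. dequeue(): size=3
6. enqueue(18): size=4
7. enqueue(69): size=5
8. enqueue(55): size=5=cap → OVERFLOW (fail)
9. dequeue(): size=4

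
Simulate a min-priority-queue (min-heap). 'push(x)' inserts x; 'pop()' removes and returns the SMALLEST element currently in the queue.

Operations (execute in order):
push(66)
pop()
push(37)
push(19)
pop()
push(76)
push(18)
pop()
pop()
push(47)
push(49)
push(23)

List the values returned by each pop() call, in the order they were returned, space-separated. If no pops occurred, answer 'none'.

Answer: 66 19 18 37

Derivation:
push(66): heap contents = [66]
pop() → 66: heap contents = []
push(37): heap contents = [37]
push(19): heap contents = [19, 37]
pop() → 19: heap contents = [37]
push(76): heap contents = [37, 76]
push(18): heap contents = [18, 37, 76]
pop() → 18: heap contents = [37, 76]
pop() → 37: heap contents = [76]
push(47): heap contents = [47, 76]
push(49): heap contents = [47, 49, 76]
push(23): heap contents = [23, 47, 49, 76]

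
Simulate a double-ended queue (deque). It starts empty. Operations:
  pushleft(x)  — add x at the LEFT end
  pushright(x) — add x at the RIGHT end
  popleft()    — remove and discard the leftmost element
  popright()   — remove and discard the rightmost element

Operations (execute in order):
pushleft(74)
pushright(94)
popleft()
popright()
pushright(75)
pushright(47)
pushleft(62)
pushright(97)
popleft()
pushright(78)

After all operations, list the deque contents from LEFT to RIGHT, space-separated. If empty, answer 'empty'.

pushleft(74): [74]
pushright(94): [74, 94]
popleft(): [94]
popright(): []
pushright(75): [75]
pushright(47): [75, 47]
pushleft(62): [62, 75, 47]
pushright(97): [62, 75, 47, 97]
popleft(): [75, 47, 97]
pushright(78): [75, 47, 97, 78]

Answer: 75 47 97 78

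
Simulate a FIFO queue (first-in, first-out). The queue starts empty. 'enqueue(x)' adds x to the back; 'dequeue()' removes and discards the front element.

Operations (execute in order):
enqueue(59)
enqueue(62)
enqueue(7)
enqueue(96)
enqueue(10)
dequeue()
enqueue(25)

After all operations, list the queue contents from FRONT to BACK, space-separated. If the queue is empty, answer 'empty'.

enqueue(59): [59]
enqueue(62): [59, 62]
enqueue(7): [59, 62, 7]
enqueue(96): [59, 62, 7, 96]
enqueue(10): [59, 62, 7, 96, 10]
dequeue(): [62, 7, 96, 10]
enqueue(25): [62, 7, 96, 10, 25]

Answer: 62 7 96 10 25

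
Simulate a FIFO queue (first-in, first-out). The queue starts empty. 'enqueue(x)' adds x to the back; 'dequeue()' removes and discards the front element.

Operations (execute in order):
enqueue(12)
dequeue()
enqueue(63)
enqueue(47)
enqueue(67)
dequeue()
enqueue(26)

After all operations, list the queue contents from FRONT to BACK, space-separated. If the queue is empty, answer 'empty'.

enqueue(12): [12]
dequeue(): []
enqueue(63): [63]
enqueue(47): [63, 47]
enqueue(67): [63, 47, 67]
dequeue(): [47, 67]
enqueue(26): [47, 67, 26]

Answer: 47 67 26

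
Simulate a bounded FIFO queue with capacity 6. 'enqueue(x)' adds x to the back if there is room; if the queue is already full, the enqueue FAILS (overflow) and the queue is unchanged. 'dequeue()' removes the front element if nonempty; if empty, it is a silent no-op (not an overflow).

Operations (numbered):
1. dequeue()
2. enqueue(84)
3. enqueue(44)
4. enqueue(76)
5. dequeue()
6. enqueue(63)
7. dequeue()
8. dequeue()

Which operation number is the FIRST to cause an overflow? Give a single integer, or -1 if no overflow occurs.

1. dequeue(): empty, no-op, size=0
2. enqueue(84): size=1
3. enqueue(44): size=2
4. enqueue(76): size=3
5. dequeue(): size=2
6. enqueue(63): size=3
7. dequeue(): size=2
8. dequeue(): size=1

Answer: -1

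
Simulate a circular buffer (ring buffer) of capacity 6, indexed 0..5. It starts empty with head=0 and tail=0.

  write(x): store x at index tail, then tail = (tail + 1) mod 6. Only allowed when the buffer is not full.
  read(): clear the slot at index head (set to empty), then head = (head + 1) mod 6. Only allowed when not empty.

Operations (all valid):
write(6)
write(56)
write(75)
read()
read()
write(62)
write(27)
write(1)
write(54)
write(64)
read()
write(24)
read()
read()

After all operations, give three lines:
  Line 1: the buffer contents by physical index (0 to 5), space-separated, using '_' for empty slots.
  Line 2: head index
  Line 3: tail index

write(6): buf=[6 _ _ _ _ _], head=0, tail=1, size=1
write(56): buf=[6 56 _ _ _ _], head=0, tail=2, size=2
write(75): buf=[6 56 75 _ _ _], head=0, tail=3, size=3
read(): buf=[_ 56 75 _ _ _], head=1, tail=3, size=2
read(): buf=[_ _ 75 _ _ _], head=2, tail=3, size=1
write(62): buf=[_ _ 75 62 _ _], head=2, tail=4, size=2
write(27): buf=[_ _ 75 62 27 _], head=2, tail=5, size=3
write(1): buf=[_ _ 75 62 27 1], head=2, tail=0, size=4
write(54): buf=[54 _ 75 62 27 1], head=2, tail=1, size=5
write(64): buf=[54 64 75 62 27 1], head=2, tail=2, size=6
read(): buf=[54 64 _ 62 27 1], head=3, tail=2, size=5
write(24): buf=[54 64 24 62 27 1], head=3, tail=3, size=6
read(): buf=[54 64 24 _ 27 1], head=4, tail=3, size=5
read(): buf=[54 64 24 _ _ 1], head=5, tail=3, size=4

Answer: 54 64 24 _ _ 1
5
3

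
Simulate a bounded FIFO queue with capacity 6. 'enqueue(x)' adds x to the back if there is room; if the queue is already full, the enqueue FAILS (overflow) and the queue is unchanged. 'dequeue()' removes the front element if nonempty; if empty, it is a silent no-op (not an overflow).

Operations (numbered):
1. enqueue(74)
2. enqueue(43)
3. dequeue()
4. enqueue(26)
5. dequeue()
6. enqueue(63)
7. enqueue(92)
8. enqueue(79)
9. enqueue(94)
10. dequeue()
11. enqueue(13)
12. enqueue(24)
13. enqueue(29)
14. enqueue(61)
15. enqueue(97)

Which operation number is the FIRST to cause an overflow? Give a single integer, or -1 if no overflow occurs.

Answer: 13

Derivation:
1. enqueue(74): size=1
2. enqueue(43): size=2
3. dequeue(): size=1
4. enqueue(26): size=2
5. dequeue(): size=1
6. enqueue(63): size=2
7. enqueue(92): size=3
8. enqueue(79): size=4
9. enqueue(94): size=5
10. dequeue(): size=4
11. enqueue(13): size=5
12. enqueue(24): size=6
13. enqueue(29): size=6=cap → OVERFLOW (fail)
14. enqueue(61): size=6=cap → OVERFLOW (fail)
15. enqueue(97): size=6=cap → OVERFLOW (fail)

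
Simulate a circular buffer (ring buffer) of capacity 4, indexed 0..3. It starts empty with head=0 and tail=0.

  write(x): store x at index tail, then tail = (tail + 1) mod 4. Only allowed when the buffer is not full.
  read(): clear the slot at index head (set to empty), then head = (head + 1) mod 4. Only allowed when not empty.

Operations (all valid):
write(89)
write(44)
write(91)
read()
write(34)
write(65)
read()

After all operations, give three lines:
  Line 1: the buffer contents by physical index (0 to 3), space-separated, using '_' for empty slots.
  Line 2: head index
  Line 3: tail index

Answer: 65 _ 91 34
2
1

Derivation:
write(89): buf=[89 _ _ _], head=0, tail=1, size=1
write(44): buf=[89 44 _ _], head=0, tail=2, size=2
write(91): buf=[89 44 91 _], head=0, tail=3, size=3
read(): buf=[_ 44 91 _], head=1, tail=3, size=2
write(34): buf=[_ 44 91 34], head=1, tail=0, size=3
write(65): buf=[65 44 91 34], head=1, tail=1, size=4
read(): buf=[65 _ 91 34], head=2, tail=1, size=3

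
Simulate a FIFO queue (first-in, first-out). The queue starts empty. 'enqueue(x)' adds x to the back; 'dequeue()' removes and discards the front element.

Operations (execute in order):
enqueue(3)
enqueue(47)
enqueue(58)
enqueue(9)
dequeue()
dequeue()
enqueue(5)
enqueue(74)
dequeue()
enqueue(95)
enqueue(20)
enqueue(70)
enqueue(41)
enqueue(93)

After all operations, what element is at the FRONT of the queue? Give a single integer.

enqueue(3): queue = [3]
enqueue(47): queue = [3, 47]
enqueue(58): queue = [3, 47, 58]
enqueue(9): queue = [3, 47, 58, 9]
dequeue(): queue = [47, 58, 9]
dequeue(): queue = [58, 9]
enqueue(5): queue = [58, 9, 5]
enqueue(74): queue = [58, 9, 5, 74]
dequeue(): queue = [9, 5, 74]
enqueue(95): queue = [9, 5, 74, 95]
enqueue(20): queue = [9, 5, 74, 95, 20]
enqueue(70): queue = [9, 5, 74, 95, 20, 70]
enqueue(41): queue = [9, 5, 74, 95, 20, 70, 41]
enqueue(93): queue = [9, 5, 74, 95, 20, 70, 41, 93]

Answer: 9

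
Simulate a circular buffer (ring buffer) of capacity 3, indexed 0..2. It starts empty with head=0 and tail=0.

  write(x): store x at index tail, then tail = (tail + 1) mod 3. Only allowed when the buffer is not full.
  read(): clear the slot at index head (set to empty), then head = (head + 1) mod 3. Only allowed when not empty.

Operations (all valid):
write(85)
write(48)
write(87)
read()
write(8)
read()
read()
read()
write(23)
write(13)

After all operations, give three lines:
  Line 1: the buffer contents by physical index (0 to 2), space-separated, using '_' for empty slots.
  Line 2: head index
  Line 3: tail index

write(85): buf=[85 _ _], head=0, tail=1, size=1
write(48): buf=[85 48 _], head=0, tail=2, size=2
write(87): buf=[85 48 87], head=0, tail=0, size=3
read(): buf=[_ 48 87], head=1, tail=0, size=2
write(8): buf=[8 48 87], head=1, tail=1, size=3
read(): buf=[8 _ 87], head=2, tail=1, size=2
read(): buf=[8 _ _], head=0, tail=1, size=1
read(): buf=[_ _ _], head=1, tail=1, size=0
write(23): buf=[_ 23 _], head=1, tail=2, size=1
write(13): buf=[_ 23 13], head=1, tail=0, size=2

Answer: _ 23 13
1
0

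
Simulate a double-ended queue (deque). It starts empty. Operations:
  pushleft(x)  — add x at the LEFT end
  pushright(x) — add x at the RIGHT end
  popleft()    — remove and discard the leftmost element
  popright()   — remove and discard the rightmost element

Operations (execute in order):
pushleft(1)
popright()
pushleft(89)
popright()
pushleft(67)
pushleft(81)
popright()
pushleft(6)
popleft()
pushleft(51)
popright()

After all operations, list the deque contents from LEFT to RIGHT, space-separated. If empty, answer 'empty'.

pushleft(1): [1]
popright(): []
pushleft(89): [89]
popright(): []
pushleft(67): [67]
pushleft(81): [81, 67]
popright(): [81]
pushleft(6): [6, 81]
popleft(): [81]
pushleft(51): [51, 81]
popright(): [51]

Answer: 51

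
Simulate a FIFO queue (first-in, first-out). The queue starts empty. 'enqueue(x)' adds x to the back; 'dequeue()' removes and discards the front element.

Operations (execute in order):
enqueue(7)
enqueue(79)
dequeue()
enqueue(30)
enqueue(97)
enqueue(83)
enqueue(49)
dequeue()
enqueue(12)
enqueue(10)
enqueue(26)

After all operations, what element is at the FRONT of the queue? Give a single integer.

enqueue(7): queue = [7]
enqueue(79): queue = [7, 79]
dequeue(): queue = [79]
enqueue(30): queue = [79, 30]
enqueue(97): queue = [79, 30, 97]
enqueue(83): queue = [79, 30, 97, 83]
enqueue(49): queue = [79, 30, 97, 83, 49]
dequeue(): queue = [30, 97, 83, 49]
enqueue(12): queue = [30, 97, 83, 49, 12]
enqueue(10): queue = [30, 97, 83, 49, 12, 10]
enqueue(26): queue = [30, 97, 83, 49, 12, 10, 26]

Answer: 30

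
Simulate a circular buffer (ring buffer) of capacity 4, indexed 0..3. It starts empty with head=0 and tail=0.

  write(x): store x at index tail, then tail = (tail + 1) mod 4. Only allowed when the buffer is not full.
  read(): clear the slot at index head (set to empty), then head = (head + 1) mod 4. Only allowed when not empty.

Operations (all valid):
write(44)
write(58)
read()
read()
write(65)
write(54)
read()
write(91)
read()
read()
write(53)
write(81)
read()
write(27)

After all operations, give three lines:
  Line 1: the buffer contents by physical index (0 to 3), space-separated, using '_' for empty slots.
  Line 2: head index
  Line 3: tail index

write(44): buf=[44 _ _ _], head=0, tail=1, size=1
write(58): buf=[44 58 _ _], head=0, tail=2, size=2
read(): buf=[_ 58 _ _], head=1, tail=2, size=1
read(): buf=[_ _ _ _], head=2, tail=2, size=0
write(65): buf=[_ _ 65 _], head=2, tail=3, size=1
write(54): buf=[_ _ 65 54], head=2, tail=0, size=2
read(): buf=[_ _ _ 54], head=3, tail=0, size=1
write(91): buf=[91 _ _ 54], head=3, tail=1, size=2
read(): buf=[91 _ _ _], head=0, tail=1, size=1
read(): buf=[_ _ _ _], head=1, tail=1, size=0
write(53): buf=[_ 53 _ _], head=1, tail=2, size=1
write(81): buf=[_ 53 81 _], head=1, tail=3, size=2
read(): buf=[_ _ 81 _], head=2, tail=3, size=1
write(27): buf=[_ _ 81 27], head=2, tail=0, size=2

Answer: _ _ 81 27
2
0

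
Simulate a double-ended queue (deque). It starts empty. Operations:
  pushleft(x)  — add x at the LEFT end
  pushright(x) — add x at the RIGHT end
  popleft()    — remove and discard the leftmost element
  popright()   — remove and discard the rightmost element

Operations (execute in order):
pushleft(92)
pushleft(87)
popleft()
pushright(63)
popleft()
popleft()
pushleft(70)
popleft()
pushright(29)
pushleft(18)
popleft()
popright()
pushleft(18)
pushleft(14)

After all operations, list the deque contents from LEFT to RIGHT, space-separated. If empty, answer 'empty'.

Answer: 14 18

Derivation:
pushleft(92): [92]
pushleft(87): [87, 92]
popleft(): [92]
pushright(63): [92, 63]
popleft(): [63]
popleft(): []
pushleft(70): [70]
popleft(): []
pushright(29): [29]
pushleft(18): [18, 29]
popleft(): [29]
popright(): []
pushleft(18): [18]
pushleft(14): [14, 18]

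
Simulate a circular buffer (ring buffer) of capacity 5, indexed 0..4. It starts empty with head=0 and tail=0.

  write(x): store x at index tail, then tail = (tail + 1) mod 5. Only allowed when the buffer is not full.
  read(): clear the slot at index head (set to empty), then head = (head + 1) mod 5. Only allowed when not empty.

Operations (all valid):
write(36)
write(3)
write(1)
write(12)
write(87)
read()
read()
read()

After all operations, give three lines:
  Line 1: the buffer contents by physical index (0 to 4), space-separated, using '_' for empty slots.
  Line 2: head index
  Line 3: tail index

write(36): buf=[36 _ _ _ _], head=0, tail=1, size=1
write(3): buf=[36 3 _ _ _], head=0, tail=2, size=2
write(1): buf=[36 3 1 _ _], head=0, tail=3, size=3
write(12): buf=[36 3 1 12 _], head=0, tail=4, size=4
write(87): buf=[36 3 1 12 87], head=0, tail=0, size=5
read(): buf=[_ 3 1 12 87], head=1, tail=0, size=4
read(): buf=[_ _ 1 12 87], head=2, tail=0, size=3
read(): buf=[_ _ _ 12 87], head=3, tail=0, size=2

Answer: _ _ _ 12 87
3
0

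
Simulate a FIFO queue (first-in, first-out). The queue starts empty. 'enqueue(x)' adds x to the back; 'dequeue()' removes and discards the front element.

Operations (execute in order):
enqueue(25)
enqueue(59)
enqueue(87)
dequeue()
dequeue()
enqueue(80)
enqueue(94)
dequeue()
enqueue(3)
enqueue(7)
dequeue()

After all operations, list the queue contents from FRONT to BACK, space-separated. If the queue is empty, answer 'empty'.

enqueue(25): [25]
enqueue(59): [25, 59]
enqueue(87): [25, 59, 87]
dequeue(): [59, 87]
dequeue(): [87]
enqueue(80): [87, 80]
enqueue(94): [87, 80, 94]
dequeue(): [80, 94]
enqueue(3): [80, 94, 3]
enqueue(7): [80, 94, 3, 7]
dequeue(): [94, 3, 7]

Answer: 94 3 7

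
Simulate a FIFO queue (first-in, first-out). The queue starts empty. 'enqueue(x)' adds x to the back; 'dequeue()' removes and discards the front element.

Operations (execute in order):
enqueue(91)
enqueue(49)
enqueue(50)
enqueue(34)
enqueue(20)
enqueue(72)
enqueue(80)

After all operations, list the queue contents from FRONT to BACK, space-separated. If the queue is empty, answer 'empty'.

enqueue(91): [91]
enqueue(49): [91, 49]
enqueue(50): [91, 49, 50]
enqueue(34): [91, 49, 50, 34]
enqueue(20): [91, 49, 50, 34, 20]
enqueue(72): [91, 49, 50, 34, 20, 72]
enqueue(80): [91, 49, 50, 34, 20, 72, 80]

Answer: 91 49 50 34 20 72 80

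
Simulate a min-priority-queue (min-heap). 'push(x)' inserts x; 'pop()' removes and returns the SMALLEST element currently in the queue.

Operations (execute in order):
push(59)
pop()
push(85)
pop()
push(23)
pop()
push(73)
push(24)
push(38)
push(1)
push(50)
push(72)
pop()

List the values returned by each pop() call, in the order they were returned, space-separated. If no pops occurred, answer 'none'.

Answer: 59 85 23 1

Derivation:
push(59): heap contents = [59]
pop() → 59: heap contents = []
push(85): heap contents = [85]
pop() → 85: heap contents = []
push(23): heap contents = [23]
pop() → 23: heap contents = []
push(73): heap contents = [73]
push(24): heap contents = [24, 73]
push(38): heap contents = [24, 38, 73]
push(1): heap contents = [1, 24, 38, 73]
push(50): heap contents = [1, 24, 38, 50, 73]
push(72): heap contents = [1, 24, 38, 50, 72, 73]
pop() → 1: heap contents = [24, 38, 50, 72, 73]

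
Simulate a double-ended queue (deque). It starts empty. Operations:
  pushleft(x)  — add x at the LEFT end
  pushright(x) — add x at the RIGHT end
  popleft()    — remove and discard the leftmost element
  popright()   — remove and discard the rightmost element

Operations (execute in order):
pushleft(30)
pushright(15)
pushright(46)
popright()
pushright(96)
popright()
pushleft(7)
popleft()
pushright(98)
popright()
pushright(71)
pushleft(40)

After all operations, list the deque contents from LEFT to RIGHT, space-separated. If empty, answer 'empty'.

pushleft(30): [30]
pushright(15): [30, 15]
pushright(46): [30, 15, 46]
popright(): [30, 15]
pushright(96): [30, 15, 96]
popright(): [30, 15]
pushleft(7): [7, 30, 15]
popleft(): [30, 15]
pushright(98): [30, 15, 98]
popright(): [30, 15]
pushright(71): [30, 15, 71]
pushleft(40): [40, 30, 15, 71]

Answer: 40 30 15 71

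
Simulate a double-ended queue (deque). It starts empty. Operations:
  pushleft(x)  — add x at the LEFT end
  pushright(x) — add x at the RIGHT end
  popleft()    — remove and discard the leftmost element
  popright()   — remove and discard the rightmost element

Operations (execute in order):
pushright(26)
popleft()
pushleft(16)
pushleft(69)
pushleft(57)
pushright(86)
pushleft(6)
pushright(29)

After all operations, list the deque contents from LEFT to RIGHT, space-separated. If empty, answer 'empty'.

Answer: 6 57 69 16 86 29

Derivation:
pushright(26): [26]
popleft(): []
pushleft(16): [16]
pushleft(69): [69, 16]
pushleft(57): [57, 69, 16]
pushright(86): [57, 69, 16, 86]
pushleft(6): [6, 57, 69, 16, 86]
pushright(29): [6, 57, 69, 16, 86, 29]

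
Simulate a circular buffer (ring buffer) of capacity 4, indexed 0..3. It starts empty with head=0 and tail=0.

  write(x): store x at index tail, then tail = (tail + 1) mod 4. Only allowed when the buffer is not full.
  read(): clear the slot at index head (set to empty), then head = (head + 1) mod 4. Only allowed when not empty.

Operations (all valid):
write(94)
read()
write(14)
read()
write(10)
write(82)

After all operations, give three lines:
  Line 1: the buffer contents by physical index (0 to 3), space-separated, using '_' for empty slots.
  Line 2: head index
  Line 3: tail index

Answer: _ _ 10 82
2
0

Derivation:
write(94): buf=[94 _ _ _], head=0, tail=1, size=1
read(): buf=[_ _ _ _], head=1, tail=1, size=0
write(14): buf=[_ 14 _ _], head=1, tail=2, size=1
read(): buf=[_ _ _ _], head=2, tail=2, size=0
write(10): buf=[_ _ 10 _], head=2, tail=3, size=1
write(82): buf=[_ _ 10 82], head=2, tail=0, size=2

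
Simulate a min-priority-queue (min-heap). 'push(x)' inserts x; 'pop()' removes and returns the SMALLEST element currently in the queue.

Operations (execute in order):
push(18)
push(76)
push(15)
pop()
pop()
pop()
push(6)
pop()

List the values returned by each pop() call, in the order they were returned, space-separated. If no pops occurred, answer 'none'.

Answer: 15 18 76 6

Derivation:
push(18): heap contents = [18]
push(76): heap contents = [18, 76]
push(15): heap contents = [15, 18, 76]
pop() → 15: heap contents = [18, 76]
pop() → 18: heap contents = [76]
pop() → 76: heap contents = []
push(6): heap contents = [6]
pop() → 6: heap contents = []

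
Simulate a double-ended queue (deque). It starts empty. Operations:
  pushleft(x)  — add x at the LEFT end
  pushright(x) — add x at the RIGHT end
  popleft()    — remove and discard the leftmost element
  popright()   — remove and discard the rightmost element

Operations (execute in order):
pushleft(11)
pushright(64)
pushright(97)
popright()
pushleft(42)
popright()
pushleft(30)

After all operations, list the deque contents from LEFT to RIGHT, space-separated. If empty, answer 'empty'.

pushleft(11): [11]
pushright(64): [11, 64]
pushright(97): [11, 64, 97]
popright(): [11, 64]
pushleft(42): [42, 11, 64]
popright(): [42, 11]
pushleft(30): [30, 42, 11]

Answer: 30 42 11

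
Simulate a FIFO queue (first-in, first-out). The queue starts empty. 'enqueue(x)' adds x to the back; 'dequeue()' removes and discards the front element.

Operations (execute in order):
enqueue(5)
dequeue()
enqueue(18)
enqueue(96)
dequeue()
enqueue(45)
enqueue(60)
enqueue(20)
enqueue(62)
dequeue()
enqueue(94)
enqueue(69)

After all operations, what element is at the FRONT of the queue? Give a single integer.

enqueue(5): queue = [5]
dequeue(): queue = []
enqueue(18): queue = [18]
enqueue(96): queue = [18, 96]
dequeue(): queue = [96]
enqueue(45): queue = [96, 45]
enqueue(60): queue = [96, 45, 60]
enqueue(20): queue = [96, 45, 60, 20]
enqueue(62): queue = [96, 45, 60, 20, 62]
dequeue(): queue = [45, 60, 20, 62]
enqueue(94): queue = [45, 60, 20, 62, 94]
enqueue(69): queue = [45, 60, 20, 62, 94, 69]

Answer: 45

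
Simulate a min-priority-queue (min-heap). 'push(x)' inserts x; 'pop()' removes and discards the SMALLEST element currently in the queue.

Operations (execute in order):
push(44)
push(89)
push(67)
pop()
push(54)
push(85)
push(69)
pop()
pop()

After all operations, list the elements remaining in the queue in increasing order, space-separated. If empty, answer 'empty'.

push(44): heap contents = [44]
push(89): heap contents = [44, 89]
push(67): heap contents = [44, 67, 89]
pop() → 44: heap contents = [67, 89]
push(54): heap contents = [54, 67, 89]
push(85): heap contents = [54, 67, 85, 89]
push(69): heap contents = [54, 67, 69, 85, 89]
pop() → 54: heap contents = [67, 69, 85, 89]
pop() → 67: heap contents = [69, 85, 89]

Answer: 69 85 89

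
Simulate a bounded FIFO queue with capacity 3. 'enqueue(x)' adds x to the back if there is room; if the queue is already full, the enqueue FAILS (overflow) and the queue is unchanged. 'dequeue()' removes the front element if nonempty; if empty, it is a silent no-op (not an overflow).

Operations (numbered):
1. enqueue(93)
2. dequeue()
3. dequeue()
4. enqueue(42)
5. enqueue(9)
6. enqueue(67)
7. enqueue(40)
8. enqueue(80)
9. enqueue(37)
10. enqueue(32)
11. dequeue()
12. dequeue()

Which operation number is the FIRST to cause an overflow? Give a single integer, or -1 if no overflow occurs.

1. enqueue(93): size=1
2. dequeue(): size=0
3. dequeue(): empty, no-op, size=0
4. enqueue(42): size=1
5. enqueue(9): size=2
6. enqueue(67): size=3
7. enqueue(40): size=3=cap → OVERFLOW (fail)
8. enqueue(80): size=3=cap → OVERFLOW (fail)
9. enqueue(37): size=3=cap → OVERFLOW (fail)
10. enqueue(32): size=3=cap → OVERFLOW (fail)
11. dequeue(): size=2
12. dequeue(): size=1

Answer: 7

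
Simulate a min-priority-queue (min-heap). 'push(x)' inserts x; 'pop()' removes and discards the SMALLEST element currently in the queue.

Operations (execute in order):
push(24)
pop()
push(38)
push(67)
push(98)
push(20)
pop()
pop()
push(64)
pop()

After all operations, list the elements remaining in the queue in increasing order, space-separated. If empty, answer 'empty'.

push(24): heap contents = [24]
pop() → 24: heap contents = []
push(38): heap contents = [38]
push(67): heap contents = [38, 67]
push(98): heap contents = [38, 67, 98]
push(20): heap contents = [20, 38, 67, 98]
pop() → 20: heap contents = [38, 67, 98]
pop() → 38: heap contents = [67, 98]
push(64): heap contents = [64, 67, 98]
pop() → 64: heap contents = [67, 98]

Answer: 67 98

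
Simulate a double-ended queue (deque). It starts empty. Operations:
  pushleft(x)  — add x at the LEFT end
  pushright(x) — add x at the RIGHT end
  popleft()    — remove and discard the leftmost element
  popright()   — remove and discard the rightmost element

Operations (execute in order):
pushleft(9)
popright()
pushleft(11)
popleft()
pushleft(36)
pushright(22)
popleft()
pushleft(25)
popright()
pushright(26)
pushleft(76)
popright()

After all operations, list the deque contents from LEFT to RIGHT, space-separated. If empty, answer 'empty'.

pushleft(9): [9]
popright(): []
pushleft(11): [11]
popleft(): []
pushleft(36): [36]
pushright(22): [36, 22]
popleft(): [22]
pushleft(25): [25, 22]
popright(): [25]
pushright(26): [25, 26]
pushleft(76): [76, 25, 26]
popright(): [76, 25]

Answer: 76 25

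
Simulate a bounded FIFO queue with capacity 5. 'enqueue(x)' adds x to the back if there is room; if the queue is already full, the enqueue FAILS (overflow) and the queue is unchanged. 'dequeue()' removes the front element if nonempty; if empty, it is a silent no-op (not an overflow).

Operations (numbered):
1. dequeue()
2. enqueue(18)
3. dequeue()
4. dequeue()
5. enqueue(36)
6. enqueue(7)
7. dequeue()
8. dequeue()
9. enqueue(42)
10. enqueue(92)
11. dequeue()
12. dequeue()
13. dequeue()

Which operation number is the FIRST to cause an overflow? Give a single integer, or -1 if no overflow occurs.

Answer: -1

Derivation:
1. dequeue(): empty, no-op, size=0
2. enqueue(18): size=1
3. dequeue(): size=0
4. dequeue(): empty, no-op, size=0
5. enqueue(36): size=1
6. enqueue(7): size=2
7. dequeue(): size=1
8. dequeue(): size=0
9. enqueue(42): size=1
10. enqueue(92): size=2
11. dequeue(): size=1
12. dequeue(): size=0
13. dequeue(): empty, no-op, size=0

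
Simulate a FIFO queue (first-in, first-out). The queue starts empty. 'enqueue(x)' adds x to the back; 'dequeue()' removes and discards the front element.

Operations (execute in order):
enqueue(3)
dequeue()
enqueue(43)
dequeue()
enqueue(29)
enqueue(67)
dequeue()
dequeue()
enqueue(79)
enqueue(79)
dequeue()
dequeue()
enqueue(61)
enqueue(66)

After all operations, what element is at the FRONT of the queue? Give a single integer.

enqueue(3): queue = [3]
dequeue(): queue = []
enqueue(43): queue = [43]
dequeue(): queue = []
enqueue(29): queue = [29]
enqueue(67): queue = [29, 67]
dequeue(): queue = [67]
dequeue(): queue = []
enqueue(79): queue = [79]
enqueue(79): queue = [79, 79]
dequeue(): queue = [79]
dequeue(): queue = []
enqueue(61): queue = [61]
enqueue(66): queue = [61, 66]

Answer: 61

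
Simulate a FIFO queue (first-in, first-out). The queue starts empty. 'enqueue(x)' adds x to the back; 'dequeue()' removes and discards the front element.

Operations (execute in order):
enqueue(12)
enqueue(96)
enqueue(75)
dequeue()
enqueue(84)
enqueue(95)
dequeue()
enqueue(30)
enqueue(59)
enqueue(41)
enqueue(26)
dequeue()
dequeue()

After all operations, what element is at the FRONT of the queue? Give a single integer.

enqueue(12): queue = [12]
enqueue(96): queue = [12, 96]
enqueue(75): queue = [12, 96, 75]
dequeue(): queue = [96, 75]
enqueue(84): queue = [96, 75, 84]
enqueue(95): queue = [96, 75, 84, 95]
dequeue(): queue = [75, 84, 95]
enqueue(30): queue = [75, 84, 95, 30]
enqueue(59): queue = [75, 84, 95, 30, 59]
enqueue(41): queue = [75, 84, 95, 30, 59, 41]
enqueue(26): queue = [75, 84, 95, 30, 59, 41, 26]
dequeue(): queue = [84, 95, 30, 59, 41, 26]
dequeue(): queue = [95, 30, 59, 41, 26]

Answer: 95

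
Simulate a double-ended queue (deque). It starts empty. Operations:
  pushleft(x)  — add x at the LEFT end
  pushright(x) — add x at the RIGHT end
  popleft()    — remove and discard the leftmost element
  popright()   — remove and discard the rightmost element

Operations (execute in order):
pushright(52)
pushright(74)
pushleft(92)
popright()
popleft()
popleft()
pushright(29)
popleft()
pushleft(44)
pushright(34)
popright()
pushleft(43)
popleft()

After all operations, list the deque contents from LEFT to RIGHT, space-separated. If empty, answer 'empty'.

Answer: 44

Derivation:
pushright(52): [52]
pushright(74): [52, 74]
pushleft(92): [92, 52, 74]
popright(): [92, 52]
popleft(): [52]
popleft(): []
pushright(29): [29]
popleft(): []
pushleft(44): [44]
pushright(34): [44, 34]
popright(): [44]
pushleft(43): [43, 44]
popleft(): [44]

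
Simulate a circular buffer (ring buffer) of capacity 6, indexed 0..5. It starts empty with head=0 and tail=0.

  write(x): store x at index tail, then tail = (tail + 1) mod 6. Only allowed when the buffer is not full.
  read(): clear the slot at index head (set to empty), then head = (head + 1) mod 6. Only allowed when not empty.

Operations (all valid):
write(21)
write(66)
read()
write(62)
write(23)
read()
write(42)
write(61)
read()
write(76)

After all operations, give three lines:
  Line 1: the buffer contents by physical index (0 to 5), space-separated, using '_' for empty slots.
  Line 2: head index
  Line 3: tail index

Answer: 76 _ _ 23 42 61
3
1

Derivation:
write(21): buf=[21 _ _ _ _ _], head=0, tail=1, size=1
write(66): buf=[21 66 _ _ _ _], head=0, tail=2, size=2
read(): buf=[_ 66 _ _ _ _], head=1, tail=2, size=1
write(62): buf=[_ 66 62 _ _ _], head=1, tail=3, size=2
write(23): buf=[_ 66 62 23 _ _], head=1, tail=4, size=3
read(): buf=[_ _ 62 23 _ _], head=2, tail=4, size=2
write(42): buf=[_ _ 62 23 42 _], head=2, tail=5, size=3
write(61): buf=[_ _ 62 23 42 61], head=2, tail=0, size=4
read(): buf=[_ _ _ 23 42 61], head=3, tail=0, size=3
write(76): buf=[76 _ _ 23 42 61], head=3, tail=1, size=4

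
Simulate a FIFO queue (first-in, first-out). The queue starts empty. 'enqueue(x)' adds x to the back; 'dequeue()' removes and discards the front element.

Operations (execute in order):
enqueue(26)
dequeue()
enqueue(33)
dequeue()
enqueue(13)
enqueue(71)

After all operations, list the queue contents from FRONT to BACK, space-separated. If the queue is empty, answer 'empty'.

Answer: 13 71

Derivation:
enqueue(26): [26]
dequeue(): []
enqueue(33): [33]
dequeue(): []
enqueue(13): [13]
enqueue(71): [13, 71]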